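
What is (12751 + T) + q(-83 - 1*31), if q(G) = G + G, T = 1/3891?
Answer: 48726994/3891 ≈ 12523.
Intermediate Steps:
T = 1/3891 ≈ 0.00025700
q(G) = 2*G
(12751 + T) + q(-83 - 1*31) = (12751 + 1/3891) + 2*(-83 - 1*31) = 49614142/3891 + 2*(-83 - 31) = 49614142/3891 + 2*(-114) = 49614142/3891 - 228 = 48726994/3891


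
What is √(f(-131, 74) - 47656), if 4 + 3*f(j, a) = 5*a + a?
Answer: 8*I*√6681/3 ≈ 217.97*I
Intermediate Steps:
f(j, a) = -4/3 + 2*a (f(j, a) = -4/3 + (5*a + a)/3 = -4/3 + (6*a)/3 = -4/3 + 2*a)
√(f(-131, 74) - 47656) = √((-4/3 + 2*74) - 47656) = √((-4/3 + 148) - 47656) = √(440/3 - 47656) = √(-142528/3) = 8*I*√6681/3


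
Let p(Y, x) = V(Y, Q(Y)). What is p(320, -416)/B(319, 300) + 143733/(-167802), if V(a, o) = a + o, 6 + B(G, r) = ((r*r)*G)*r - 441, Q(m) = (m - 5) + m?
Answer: -412657368166813/481759516997502 ≈ -0.85656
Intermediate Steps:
Q(m) = -5 + 2*m (Q(m) = (-5 + m) + m = -5 + 2*m)
B(G, r) = -447 + G*r³ (B(G, r) = -6 + (((r*r)*G)*r - 441) = -6 + ((r²*G)*r - 441) = -6 + ((G*r²)*r - 441) = -6 + (G*r³ - 441) = -6 + (-441 + G*r³) = -447 + G*r³)
p(Y, x) = -5 + 3*Y (p(Y, x) = Y + (-5 + 2*Y) = -5 + 3*Y)
p(320, -416)/B(319, 300) + 143733/(-167802) = (-5 + 3*320)/(-447 + 319*300³) + 143733/(-167802) = (-5 + 960)/(-447 + 319*27000000) + 143733*(-1/167802) = 955/(-447 + 8613000000) - 47911/55934 = 955/8612999553 - 47911/55934 = -412657368166813/481759516997502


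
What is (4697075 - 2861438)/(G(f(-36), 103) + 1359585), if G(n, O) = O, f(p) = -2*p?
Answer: 1835637/1359688 ≈ 1.3500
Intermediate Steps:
(4697075 - 2861438)/(G(f(-36), 103) + 1359585) = (4697075 - 2861438)/(103 + 1359585) = 1835637/1359688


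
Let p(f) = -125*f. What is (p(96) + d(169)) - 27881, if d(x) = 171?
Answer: -39710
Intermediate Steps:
(p(96) + d(169)) - 27881 = (-125*96 + 171) - 27881 = (-12000 + 171) - 27881 = -11829 - 27881 = -39710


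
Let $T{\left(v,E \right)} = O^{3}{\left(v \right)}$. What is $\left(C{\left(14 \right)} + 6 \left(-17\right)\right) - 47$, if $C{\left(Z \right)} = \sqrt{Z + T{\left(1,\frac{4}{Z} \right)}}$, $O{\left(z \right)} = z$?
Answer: $-149 + \sqrt{15} \approx -145.13$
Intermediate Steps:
$T{\left(v,E \right)} = v^{3}$
$C{\left(Z \right)} = \sqrt{1 + Z}$ ($C{\left(Z \right)} = \sqrt{Z + 1^{3}} = \sqrt{Z + 1} = \sqrt{1 + Z}$)
$\left(C{\left(14 \right)} + 6 \left(-17\right)\right) - 47 = \left(\sqrt{1 + 14} + 6 \left(-17\right)\right) - 47 = \left(\sqrt{15} - 102\right) - 47 = \left(-102 + \sqrt{15}\right) - 47 = -149 + \sqrt{15}$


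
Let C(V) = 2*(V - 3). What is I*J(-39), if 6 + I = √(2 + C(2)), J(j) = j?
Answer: 234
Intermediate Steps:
C(V) = -6 + 2*V (C(V) = 2*(-3 + V) = -6 + 2*V)
I = -6 (I = -6 + √(2 + (-6 + 2*2)) = -6 + √(2 + (-6 + 4)) = -6 + √(2 - 2) = -6 + √0 = -6 + 0 = -6)
I*J(-39) = -6*(-39) = 234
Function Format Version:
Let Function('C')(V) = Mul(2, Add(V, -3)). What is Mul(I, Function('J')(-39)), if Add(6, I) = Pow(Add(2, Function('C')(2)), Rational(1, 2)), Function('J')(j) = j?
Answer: 234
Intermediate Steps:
Function('C')(V) = Add(-6, Mul(2, V)) (Function('C')(V) = Mul(2, Add(-3, V)) = Add(-6, Mul(2, V)))
I = -6 (I = Add(-6, Pow(Add(2, Add(-6, Mul(2, 2))), Rational(1, 2))) = Add(-6, Pow(Add(2, Add(-6, 4)), Rational(1, 2))) = Add(-6, Pow(Add(2, -2), Rational(1, 2))) = Add(-6, Pow(0, Rational(1, 2))) = Add(-6, 0) = -6)
Mul(I, Function('J')(-39)) = Mul(-6, -39) = 234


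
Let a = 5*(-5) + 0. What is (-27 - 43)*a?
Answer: 1750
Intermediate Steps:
a = -25 (a = -25 + 0 = -25)
(-27 - 43)*a = (-27 - 43)*(-25) = -70*(-25) = 1750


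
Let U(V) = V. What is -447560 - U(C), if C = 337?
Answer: -447897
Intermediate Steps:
-447560 - U(C) = -447560 - 1*337 = -447560 - 337 = -447897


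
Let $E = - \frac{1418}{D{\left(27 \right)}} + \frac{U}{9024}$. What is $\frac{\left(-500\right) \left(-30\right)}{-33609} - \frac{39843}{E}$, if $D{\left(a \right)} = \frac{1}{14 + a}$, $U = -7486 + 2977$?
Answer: $\frac{468251241032}{1959187440221} \approx 0.239$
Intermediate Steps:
$U = -4509$
$E = - \frac{174880607}{3008}$ ($E = - \frac{1418}{\frac{1}{14 + 27}} - \frac{4509}{9024} = - \frac{1418}{\frac{1}{41}} - \frac{1503}{3008} = - 1418 \frac{1}{\frac{1}{41}} - \frac{1503}{3008} = \left(-1418\right) 41 - \frac{1503}{3008} = -58138 - \frac{1503}{3008} = - \frac{174880607}{3008} \approx -58139.0$)
$\frac{\left(-500\right) \left(-30\right)}{-33609} - \frac{39843}{E} = \frac{\left(-500\right) \left(-30\right)}{-33609} - \frac{39843}{- \frac{174880607}{3008}} = 15000 \left(- \frac{1}{33609}\right) - - \frac{119847744}{174880607} = - \frac{5000}{11203} + \frac{119847744}{174880607} = \frac{468251241032}{1959187440221}$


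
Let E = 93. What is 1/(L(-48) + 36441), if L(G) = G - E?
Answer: 1/36300 ≈ 2.7548e-5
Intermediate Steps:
L(G) = -93 + G (L(G) = G - 1*93 = G - 93 = -93 + G)
1/(L(-48) + 36441) = 1/((-93 - 48) + 36441) = 1/(-141 + 36441) = 1/36300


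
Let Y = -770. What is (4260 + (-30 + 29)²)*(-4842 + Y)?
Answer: -23912732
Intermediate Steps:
(4260 + (-30 + 29)²)*(-4842 + Y) = (4260 + (-30 + 29)²)*(-4842 - 770) = (4260 + (-1)²)*(-5612) = (4260 + 1)*(-5612) = 4261*(-5612) = -23912732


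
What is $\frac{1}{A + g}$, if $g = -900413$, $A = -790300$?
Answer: $- \frac{1}{1690713} \approx -5.9147 \cdot 10^{-7}$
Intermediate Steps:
$\frac{1}{A + g} = \frac{1}{-790300 - 900413} = \frac{1}{-1690713} = - \frac{1}{1690713}$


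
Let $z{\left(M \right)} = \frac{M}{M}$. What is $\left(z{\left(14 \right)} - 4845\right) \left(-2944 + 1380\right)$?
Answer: $7576016$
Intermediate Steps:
$z{\left(M \right)} = 1$
$\left(z{\left(14 \right)} - 4845\right) \left(-2944 + 1380\right) = \left(1 - 4845\right) \left(-2944 + 1380\right) = \left(-4844\right) \left(-1564\right) = 7576016$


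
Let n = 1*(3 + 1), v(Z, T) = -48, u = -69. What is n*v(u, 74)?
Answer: -192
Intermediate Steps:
n = 4 (n = 1*4 = 4)
n*v(u, 74) = 4*(-48) = -192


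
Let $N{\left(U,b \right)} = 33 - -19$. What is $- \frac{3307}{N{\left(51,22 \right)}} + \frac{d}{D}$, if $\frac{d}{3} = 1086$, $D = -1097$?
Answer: $- \frac{3797195}{57044} \approx -66.566$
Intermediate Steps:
$N{\left(U,b \right)} = 52$ ($N{\left(U,b \right)} = 33 + 19 = 52$)
$d = 3258$ ($d = 3 \cdot 1086 = 3258$)
$- \frac{3307}{N{\left(51,22 \right)}} + \frac{d}{D} = - \frac{3307}{52} + \frac{3258}{-1097} = \left(-3307\right) \frac{1}{52} + 3258 \left(- \frac{1}{1097}\right) = - \frac{3307}{52} - \frac{3258}{1097} = - \frac{3797195}{57044}$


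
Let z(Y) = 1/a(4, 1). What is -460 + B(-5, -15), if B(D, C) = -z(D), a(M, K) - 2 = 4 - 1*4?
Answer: -921/2 ≈ -460.50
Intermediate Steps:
a(M, K) = 2 (a(M, K) = 2 + (4 - 1*4) = 2 + (4 - 4) = 2 + 0 = 2)
z(Y) = ½ (z(Y) = 1/2 = ½)
B(D, C) = -½ (B(D, C) = -1*½ = -½)
-460 + B(-5, -15) = -460 - ½ = -921/2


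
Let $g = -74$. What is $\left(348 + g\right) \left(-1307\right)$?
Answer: $-358118$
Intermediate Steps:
$\left(348 + g\right) \left(-1307\right) = \left(348 - 74\right) \left(-1307\right) = 274 \left(-1307\right) = -358118$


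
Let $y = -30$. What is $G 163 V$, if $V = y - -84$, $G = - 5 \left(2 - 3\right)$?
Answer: $44010$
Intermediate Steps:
$G = 5$ ($G = \left(-5\right) \left(-1\right) = 5$)
$V = 54$ ($V = -30 - -84 = -30 + 84 = 54$)
$G 163 V = 5 \cdot 163 \cdot 54 = 815 \cdot 54 = 44010$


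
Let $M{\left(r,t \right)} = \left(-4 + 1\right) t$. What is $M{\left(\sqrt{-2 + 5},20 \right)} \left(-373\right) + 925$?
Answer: $23305$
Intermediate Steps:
$M{\left(r,t \right)} = - 3 t$
$M{\left(\sqrt{-2 + 5},20 \right)} \left(-373\right) + 925 = \left(-3\right) 20 \left(-373\right) + 925 = \left(-60\right) \left(-373\right) + 925 = 22380 + 925 = 23305$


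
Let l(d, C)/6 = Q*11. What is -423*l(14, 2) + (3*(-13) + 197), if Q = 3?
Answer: -83596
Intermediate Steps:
l(d, C) = 198 (l(d, C) = 6*(3*11) = 6*33 = 198)
-423*l(14, 2) + (3*(-13) + 197) = -423*198 + (3*(-13) + 197) = -83754 + (-39 + 197) = -83754 + 158 = -83596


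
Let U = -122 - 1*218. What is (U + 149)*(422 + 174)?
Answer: -113836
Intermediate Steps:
U = -340 (U = -122 - 218 = -340)
(U + 149)*(422 + 174) = (-340 + 149)*(422 + 174) = -191*596 = -113836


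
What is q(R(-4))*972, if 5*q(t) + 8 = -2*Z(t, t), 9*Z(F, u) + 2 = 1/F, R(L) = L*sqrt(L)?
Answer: -7344/5 - 27*I/5 ≈ -1468.8 - 5.4*I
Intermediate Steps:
R(L) = L**(3/2)
Z(F, u) = -2/9 + 1/(9*F)
q(t) = -8/5 - 2*(1 - 2*t)/(45*t) (q(t) = -8/5 + (-2*(1 - 2*t)/(9*t))/5 = -8/5 - 2*(1 - 2*t)/(45*t))
q(R(-4))*972 = (2*(-1 - (-272)*I)/(45*((-4)**(3/2))))*972 = (2*(-1 - (-272)*I)/(45*((-8*I))))*972 = (2*(I/8)*(-1 + 272*I)/45)*972 = (I*(-1 + 272*I)/180)*972 = 27*I*(-1 + 272*I)/5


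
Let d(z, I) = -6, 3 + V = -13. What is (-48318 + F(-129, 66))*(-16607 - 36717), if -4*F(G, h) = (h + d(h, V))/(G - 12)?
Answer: 121095657884/47 ≈ 2.5765e+9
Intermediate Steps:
V = -16 (V = -3 - 13 = -16)
F(G, h) = -(-6 + h)/(4*(-12 + G)) (F(G, h) = -(h - 6)/(4*(G - 12)) = -(-6 + h)/(4*(-12 + G)))
(-48318 + F(-129, 66))*(-16607 - 36717) = (-48318 + (6 - 1*66)/(4*(-12 - 129)))*(-16607 - 36717) = (-48318 + (¼)*(6 - 66)/(-141))*(-53324) = (-48318 + (¼)*(-1/141)*(-60))*(-53324) = (-48318 + 5/47)*(-53324) = -2270941/47*(-53324) = 121095657884/47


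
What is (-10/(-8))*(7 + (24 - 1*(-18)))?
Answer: 245/4 ≈ 61.250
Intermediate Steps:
(-10/(-8))*(7 + (24 - 1*(-18))) = (-10*(-⅛))*(7 + (24 + 18)) = 5*(7 + 42)/4 = (5/4)*49 = 245/4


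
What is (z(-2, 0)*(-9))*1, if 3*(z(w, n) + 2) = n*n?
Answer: 18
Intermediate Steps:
z(w, n) = -2 + n²/3 (z(w, n) = -2 + (n*n)/3 = -2 + n²/3)
(z(-2, 0)*(-9))*1 = ((-2 + (⅓)*0²)*(-9))*1 = ((-2 + (⅓)*0)*(-9))*1 = ((-2 + 0)*(-9))*1 = -2*(-9)*1 = 18*1 = 18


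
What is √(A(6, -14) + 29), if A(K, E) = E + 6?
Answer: √21 ≈ 4.5826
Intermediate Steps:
A(K, E) = 6 + E
√(A(6, -14) + 29) = √((6 - 14) + 29) = √(-8 + 29) = √21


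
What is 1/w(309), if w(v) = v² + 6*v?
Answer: 1/97335 ≈ 1.0274e-5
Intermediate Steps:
1/w(309) = 1/(309*(6 + 309)) = 1/(309*315) = 1/97335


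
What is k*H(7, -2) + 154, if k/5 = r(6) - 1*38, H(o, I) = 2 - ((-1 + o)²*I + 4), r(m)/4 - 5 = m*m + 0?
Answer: 44254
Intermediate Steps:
r(m) = 20 + 4*m² (r(m) = 20 + 4*(m*m + 0) = 20 + 4*(m² + 0) = 20 + 4*m²)
H(o, I) = -2 - I*(-1 + o)² (H(o, I) = 2 - (I*(-1 + o)² + 4) = 2 - (4 + I*(-1 + o)²) = 2 + (-4 - I*(-1 + o)²) = -2 - I*(-1 + o)²)
k = 630 (k = 5*((20 + 4*6²) - 1*38) = 5*((20 + 4*36) - 38) = 5*((20 + 144) - 38) = 5*(164 - 38) = 5*126 = 630)
k*H(7, -2) + 154 = 630*(-2 - 1*(-2)*(-1 + 7)²) + 154 = 630*(-2 - 1*(-2)*6²) + 154 = 630*(-2 - 1*(-2)*36) + 154 = 630*(-2 + 72) + 154 = 630*70 + 154 = 44100 + 154 = 44254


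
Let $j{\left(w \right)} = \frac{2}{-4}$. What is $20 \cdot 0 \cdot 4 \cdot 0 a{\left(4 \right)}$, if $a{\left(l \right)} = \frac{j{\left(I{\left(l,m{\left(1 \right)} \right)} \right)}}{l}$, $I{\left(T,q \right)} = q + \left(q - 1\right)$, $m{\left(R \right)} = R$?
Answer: $0$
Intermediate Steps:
$I{\left(T,q \right)} = -1 + 2 q$ ($I{\left(T,q \right)} = q + \left(-1 + q\right) = -1 + 2 q$)
$j{\left(w \right)} = - \frac{1}{2}$ ($j{\left(w \right)} = 2 \left(- \frac{1}{4}\right) = - \frac{1}{2}$)
$a{\left(l \right)} = - \frac{1}{2 l}$
$20 \cdot 0 \cdot 4 \cdot 0 a{\left(4 \right)} = 20 \cdot 0 \cdot 4 \cdot 0 \left(- \frac{1}{2 \cdot 4}\right) = 20 \cdot 0 \cdot 0 \left(\left(- \frac{1}{2}\right) \frac{1}{4}\right) = 20 \cdot 0 \left(- \frac{1}{8}\right) = 0 \left(- \frac{1}{8}\right) = 0$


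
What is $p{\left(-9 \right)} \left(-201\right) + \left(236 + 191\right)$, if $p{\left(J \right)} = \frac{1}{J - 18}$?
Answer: $\frac{3910}{9} \approx 434.44$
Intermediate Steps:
$p{\left(J \right)} = \frac{1}{-18 + J}$
$p{\left(-9 \right)} \left(-201\right) + \left(236 + 191\right) = \frac{1}{-18 - 9} \left(-201\right) + \left(236 + 191\right) = \frac{1}{-27} \left(-201\right) + 427 = \left(- \frac{1}{27}\right) \left(-201\right) + 427 = \frac{67}{9} + 427 = \frac{3910}{9}$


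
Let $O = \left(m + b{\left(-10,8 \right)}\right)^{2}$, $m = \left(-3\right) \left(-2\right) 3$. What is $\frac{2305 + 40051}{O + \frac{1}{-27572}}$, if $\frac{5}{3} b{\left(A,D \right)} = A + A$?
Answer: $\frac{1167839632}{992591} \approx 1176.6$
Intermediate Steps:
$b{\left(A,D \right)} = \frac{6 A}{5}$ ($b{\left(A,D \right)} = \frac{3 \left(A + A\right)}{5} = \frac{3 \cdot 2 A}{5} = \frac{6 A}{5}$)
$m = 18$ ($m = 6 \cdot 3 = 18$)
$O = 36$ ($O = \left(18 + \frac{6}{5} \left(-10\right)\right)^{2} = \left(18 - 12\right)^{2} = 6^{2} = 36$)
$\frac{2305 + 40051}{O + \frac{1}{-27572}} = \frac{2305 + 40051}{36 + \frac{1}{-27572}} = \frac{42356}{36 - \frac{1}{27572}} = \frac{42356}{\frac{992591}{27572}} = 42356 \cdot \frac{27572}{992591} = \frac{1167839632}{992591}$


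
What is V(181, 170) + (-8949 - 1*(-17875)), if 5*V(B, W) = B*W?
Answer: 15080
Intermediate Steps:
V(B, W) = B*W/5 (V(B, W) = (B*W)/5 = B*W/5)
V(181, 170) + (-8949 - 1*(-17875)) = (⅕)*181*170 + (-8949 - 1*(-17875)) = 6154 + (-8949 + 17875) = 6154 + 8926 = 15080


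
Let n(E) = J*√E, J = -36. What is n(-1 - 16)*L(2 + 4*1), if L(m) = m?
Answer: -216*I*√17 ≈ -890.59*I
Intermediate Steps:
n(E) = -36*√E
n(-1 - 16)*L(2 + 4*1) = (-36*√(-1 - 16))*(2 + 4*1) = (-36*I*√17)*(2 + 4) = -36*I*√17*6 = -216*I*√17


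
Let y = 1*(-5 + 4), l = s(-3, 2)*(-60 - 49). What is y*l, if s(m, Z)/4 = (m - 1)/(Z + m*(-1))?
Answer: -1744/5 ≈ -348.80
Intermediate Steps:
s(m, Z) = 4*(-1 + m)/(Z - m) (s(m, Z) = 4*((m - 1)/(Z + m*(-1))) = 4*((-1 + m)/(Z - m)) = 4*(-1 + m)/(Z - m))
l = 1744/5 (l = (4*(-1 - 3)/(2 - 1*(-3)))*(-60 - 49) = (4*(-4)/(2 + 3))*(-109) = (4*(-4)/5)*(-109) = (4*(⅕)*(-4))*(-109) = -16/5*(-109) = 1744/5 ≈ 348.80)
y = -1 (y = 1*(-1) = -1)
y*l = -1*1744/5 = -1744/5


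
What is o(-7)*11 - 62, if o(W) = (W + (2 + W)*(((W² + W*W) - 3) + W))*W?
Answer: 34357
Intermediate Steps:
o(W) = W*(W + (2 + W)*(-3 + W + 2*W²)) (o(W) = (W + (2 + W)*(((W² + W²) - 3) + W))*W = (W + (2 + W)*((2*W² - 3) + W))*W = (W + (2 + W)*((-3 + 2*W²) + W))*W = (W + (2 + W)*(-3 + W + 2*W²))*W = W*(W + (2 + W)*(-3 + W + 2*W²)))
o(-7)*11 - 62 = -7*(-6 + 2*(-7)³ + 5*(-7)²)*11 - 62 = -7*(-6 + 2*(-343) + 5*49)*11 - 62 = -7*(-6 - 686 + 245)*11 - 62 = -7*(-447)*11 - 62 = 3129*11 - 62 = 34419 - 62 = 34357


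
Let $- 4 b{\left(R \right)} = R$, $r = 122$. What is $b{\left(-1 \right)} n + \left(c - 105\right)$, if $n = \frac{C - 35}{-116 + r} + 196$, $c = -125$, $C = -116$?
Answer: $- \frac{4495}{24} \approx -187.29$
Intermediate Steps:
$b{\left(R \right)} = - \frac{R}{4}$
$n = \frac{1025}{6}$ ($n = \frac{-116 - 35}{-116 + 122} + 196 = - \frac{151}{6} + 196 = \frac{1025}{6} \approx 170.83$)
$b{\left(-1 \right)} n + \left(c - 105\right) = \left(- \frac{1}{4}\right) \left(-1\right) \frac{1025}{6} - 230 = \frac{1}{4} \cdot \frac{1025}{6} - 230 = \frac{1025}{24} - 230 = - \frac{4495}{24}$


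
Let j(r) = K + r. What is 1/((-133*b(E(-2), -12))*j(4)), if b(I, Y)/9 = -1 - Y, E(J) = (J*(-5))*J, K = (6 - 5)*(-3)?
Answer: -1/13167 ≈ -7.5947e-5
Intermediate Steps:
K = -3 (K = 1*(-3) = -3)
E(J) = -5*J² (E(J) = (-5*J)*J = -5*J²)
j(r) = -3 + r
b(I, Y) = -9 - 9*Y (b(I, Y) = 9*(-1 - Y) = -9 - 9*Y)
1/((-133*b(E(-2), -12))*j(4)) = 1/((-133*(-9 - 9*(-12)))*(-3 + 4)) = 1/(-133*(-9 + 108)*1) = 1/(-133*99*1) = 1/(-13167*1) = 1/(-13167) = -1/13167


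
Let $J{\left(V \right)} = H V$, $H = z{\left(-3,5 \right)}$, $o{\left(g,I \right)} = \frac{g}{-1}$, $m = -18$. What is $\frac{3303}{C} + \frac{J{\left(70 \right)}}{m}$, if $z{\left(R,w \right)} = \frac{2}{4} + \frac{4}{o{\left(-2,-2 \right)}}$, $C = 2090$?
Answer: $- \frac{76574}{9405} \approx -8.1418$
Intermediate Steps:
$o{\left(g,I \right)} = - g$ ($o{\left(g,I \right)} = g \left(-1\right) = - g$)
$z{\left(R,w \right)} = \frac{5}{2}$ ($z{\left(R,w \right)} = \frac{2}{4} + \frac{4}{\left(-1\right) \left(-2\right)} = 2 \cdot \frac{1}{4} + \frac{4}{2} = \frac{1}{2} + 4 \cdot \frac{1}{2} = \frac{1}{2} + 2 = \frac{5}{2}$)
$H = \frac{5}{2} \approx 2.5$
$J{\left(V \right)} = \frac{5 V}{2}$
$\frac{3303}{C} + \frac{J{\left(70 \right)}}{m} = \frac{3303}{2090} + \frac{\frac{5}{2} \cdot 70}{-18} = 3303 \cdot \frac{1}{2090} + 175 \left(- \frac{1}{18}\right) = \frac{3303}{2090} - \frac{175}{18} = - \frac{76574}{9405}$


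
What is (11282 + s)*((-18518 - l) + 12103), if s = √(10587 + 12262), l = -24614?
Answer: 205321118 + 18199*√22849 ≈ 2.0807e+8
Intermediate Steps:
s = √22849 ≈ 151.16
(11282 + s)*((-18518 - l) + 12103) = (11282 + √22849)*((-18518 - 1*(-24614)) + 12103) = (11282 + √22849)*((-18518 + 24614) + 12103) = (11282 + √22849)*(6096 + 12103) = (11282 + √22849)*18199 = 205321118 + 18199*√22849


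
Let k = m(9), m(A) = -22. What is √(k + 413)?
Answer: √391 ≈ 19.774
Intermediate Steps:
k = -22
√(k + 413) = √(-22 + 413) = √391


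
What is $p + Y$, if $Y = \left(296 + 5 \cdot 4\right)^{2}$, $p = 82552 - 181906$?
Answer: $502$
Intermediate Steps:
$p = -99354$
$Y = 99856$ ($Y = \left(296 + 20\right)^{2} = 316^{2} = 99856$)
$p + Y = -99354 + 99856 = 502$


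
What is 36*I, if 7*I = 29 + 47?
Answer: 2736/7 ≈ 390.86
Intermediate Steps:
I = 76/7 (I = (29 + 47)/7 = (1/7)*76 = 76/7 ≈ 10.857)
36*I = 36*(76/7) = 2736/7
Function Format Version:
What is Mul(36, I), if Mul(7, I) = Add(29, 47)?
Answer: Rational(2736, 7) ≈ 390.86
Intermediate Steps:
I = Rational(76, 7) (I = Mul(Rational(1, 7), Add(29, 47)) = Mul(Rational(1, 7), 76) = Rational(76, 7) ≈ 10.857)
Mul(36, I) = Mul(36, Rational(76, 7)) = Rational(2736, 7)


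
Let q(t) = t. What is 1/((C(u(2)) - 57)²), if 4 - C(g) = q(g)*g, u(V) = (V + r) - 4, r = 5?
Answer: 1/3844 ≈ 0.00026015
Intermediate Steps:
u(V) = 1 + V (u(V) = (V + 5) - 4 = (5 + V) - 4 = 1 + V)
C(g) = 4 - g² (C(g) = 4 - g*g = 4 - g²)
1/((C(u(2)) - 57)²) = 1/(((4 - (1 + 2)²) - 57)²) = 1/(((4 - 1*3²) - 57)²) = 1/(((4 - 1*9) - 57)²) = 1/(((4 - 9) - 57)²) = 1/((-5 - 57)²) = 1/((-62)²) = 1/3844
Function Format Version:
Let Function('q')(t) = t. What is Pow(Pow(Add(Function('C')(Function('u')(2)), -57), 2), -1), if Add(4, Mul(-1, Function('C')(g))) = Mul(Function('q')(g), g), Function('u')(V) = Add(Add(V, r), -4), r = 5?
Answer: Rational(1, 3844) ≈ 0.00026015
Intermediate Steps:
Function('u')(V) = Add(1, V) (Function('u')(V) = Add(Add(V, 5), -4) = Add(Add(5, V), -4) = Add(1, V))
Function('C')(g) = Add(4, Mul(-1, Pow(g, 2))) (Function('C')(g) = Add(4, Mul(-1, Mul(g, g))) = Add(4, Mul(-1, Pow(g, 2))))
Pow(Pow(Add(Function('C')(Function('u')(2)), -57), 2), -1) = Pow(Pow(Add(Add(4, Mul(-1, Pow(Add(1, 2), 2))), -57), 2), -1) = Pow(Pow(Add(Add(4, Mul(-1, Pow(3, 2))), -57), 2), -1) = Pow(Pow(Add(Add(4, Mul(-1, 9)), -57), 2), -1) = Pow(Pow(Add(Add(4, -9), -57), 2), -1) = Pow(Pow(Add(-5, -57), 2), -1) = Pow(Pow(-62, 2), -1) = Pow(3844, -1) = Rational(1, 3844)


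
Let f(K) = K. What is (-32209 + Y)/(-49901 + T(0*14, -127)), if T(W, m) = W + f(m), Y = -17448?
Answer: 49657/50028 ≈ 0.99258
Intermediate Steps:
T(W, m) = W + m
(-32209 + Y)/(-49901 + T(0*14, -127)) = (-32209 - 17448)/(-49901 + (0*14 - 127)) = -49657/(-49901 + (0 - 127)) = -49657/(-49901 - 127) = -49657/(-50028) = -49657*(-1/50028) = 49657/50028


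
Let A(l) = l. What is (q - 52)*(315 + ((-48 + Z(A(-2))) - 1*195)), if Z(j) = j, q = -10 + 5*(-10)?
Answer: -7840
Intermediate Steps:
q = -60 (q = -10 - 50 = -60)
(q - 52)*(315 + ((-48 + Z(A(-2))) - 1*195)) = (-60 - 52)*(315 + ((-48 - 2) - 1*195)) = -112*(315 + (-50 - 195)) = -112*(315 - 245) = -112*70 = -7840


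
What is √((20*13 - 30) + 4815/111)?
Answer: 17*√1295/37 ≈ 16.534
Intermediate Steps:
√((20*13 - 30) + 4815/111) = √((260 - 30) + 4815*(1/111)) = √(230 + 1605/37) = √(10115/37) = 17*√1295/37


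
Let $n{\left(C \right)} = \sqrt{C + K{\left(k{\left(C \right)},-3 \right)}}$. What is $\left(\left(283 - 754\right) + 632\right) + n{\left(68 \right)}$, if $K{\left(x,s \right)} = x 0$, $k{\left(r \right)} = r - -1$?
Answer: $161 + 2 \sqrt{17} \approx 169.25$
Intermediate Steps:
$k{\left(r \right)} = 1 + r$ ($k{\left(r \right)} = r + 1 = 1 + r$)
$K{\left(x,s \right)} = 0$
$n{\left(C \right)} = \sqrt{C}$ ($n{\left(C \right)} = \sqrt{C + 0} = \sqrt{C}$)
$\left(\left(283 - 754\right) + 632\right) + n{\left(68 \right)} = \left(\left(283 - 754\right) + 632\right) + \sqrt{68} = \left(-471 + 632\right) + 2 \sqrt{17} = 161 + 2 \sqrt{17}$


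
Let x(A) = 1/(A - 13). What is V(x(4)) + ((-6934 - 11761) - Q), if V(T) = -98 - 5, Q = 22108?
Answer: -40906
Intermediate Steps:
x(A) = 1/(-13 + A)
V(T) = -103
V(x(4)) + ((-6934 - 11761) - Q) = -103 + ((-6934 - 11761) - 1*22108) = -103 + (-18695 - 22108) = -103 - 40803 = -40906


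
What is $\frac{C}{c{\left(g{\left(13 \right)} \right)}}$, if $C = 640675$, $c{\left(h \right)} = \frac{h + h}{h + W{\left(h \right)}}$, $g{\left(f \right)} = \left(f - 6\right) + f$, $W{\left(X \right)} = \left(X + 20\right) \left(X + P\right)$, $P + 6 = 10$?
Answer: $\frac{31393075}{2} \approx 1.5697 \cdot 10^{7}$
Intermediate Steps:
$P = 4$ ($P = -6 + 10 = 4$)
$W{\left(X \right)} = \left(4 + X\right) \left(20 + X\right)$ ($W{\left(X \right)} = \left(X + 20\right) \left(X + 4\right) = \left(20 + X\right) \left(4 + X\right) = \left(4 + X\right) \left(20 + X\right)$)
$g{\left(f \right)} = -6 + 2 f$ ($g{\left(f \right)} = \left(f - 6\right) + f = \left(-6 + f\right) + f = -6 + 2 f$)
$c{\left(h \right)} = \frac{2 h}{80 + h^{2} + 25 h}$ ($c{\left(h \right)} = \frac{h + h}{h + \left(80 + h^{2} + 24 h\right)} = \frac{2 h}{80 + h^{2} + 25 h}$)
$\frac{C}{c{\left(g{\left(13 \right)} \right)}} = \frac{640675}{2 \left(-6 + 2 \cdot 13\right) \frac{1}{80 + \left(-6 + 2 \cdot 13\right)^{2} + 25 \left(-6 + 2 \cdot 13\right)}} = \frac{640675}{2 \left(-6 + 26\right) \frac{1}{80 + \left(-6 + 26\right)^{2} + 25 \left(-6 + 26\right)}} = \frac{640675}{2 \cdot 20 \frac{1}{80 + 20^{2} + 25 \cdot 20}} = \frac{640675}{2 \cdot 20 \frac{1}{80 + 400 + 500}} = \frac{640675}{2 \cdot 20 \cdot \frac{1}{980}} = \frac{640675}{\frac{2}{49}} = 640675 \cdot \frac{49}{2} = \frac{31393075}{2}$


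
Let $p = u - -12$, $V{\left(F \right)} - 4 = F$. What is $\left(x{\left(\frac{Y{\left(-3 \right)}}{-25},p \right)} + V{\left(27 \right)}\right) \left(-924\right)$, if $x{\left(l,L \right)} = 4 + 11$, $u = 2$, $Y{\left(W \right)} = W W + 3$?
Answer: $-42504$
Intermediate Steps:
$V{\left(F \right)} = 4 + F$
$Y{\left(W \right)} = 3 + W^{2}$ ($Y{\left(W \right)} = W^{2} + 3 = 3 + W^{2}$)
$p = 14$ ($p = 2 - -12 = 2 + 12 = 14$)
$x{\left(l,L \right)} = 15$
$\left(x{\left(\frac{Y{\left(-3 \right)}}{-25},p \right)} + V{\left(27 \right)}\right) \left(-924\right) = \left(15 + \left(4 + 27\right)\right) \left(-924\right) = \left(15 + 31\right) \left(-924\right) = 46 \left(-924\right) = -42504$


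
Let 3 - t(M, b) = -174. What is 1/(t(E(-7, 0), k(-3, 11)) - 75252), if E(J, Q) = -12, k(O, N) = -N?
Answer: -1/75075 ≈ -1.3320e-5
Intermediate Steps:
t(M, b) = 177 (t(M, b) = 3 - 1*(-174) = 3 + 174 = 177)
1/(t(E(-7, 0), k(-3, 11)) - 75252) = 1/(177 - 75252) = 1/(-75075) = -1/75075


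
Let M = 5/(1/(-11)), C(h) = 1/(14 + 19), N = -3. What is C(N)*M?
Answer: -5/3 ≈ -1.6667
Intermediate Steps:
C(h) = 1/33
M = -55 (M = 5/(-1/11) = 5*(-11) = -55)
C(N)*M = (1/33)*(-55) = -5/3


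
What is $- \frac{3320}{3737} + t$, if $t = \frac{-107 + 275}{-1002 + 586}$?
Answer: $- \frac{251117}{194324} \approx -1.2923$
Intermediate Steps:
$t = - \frac{21}{52}$ ($t = \frac{168}{-416} = 168 \left(- \frac{1}{416}\right) = - \frac{21}{52} \approx -0.40385$)
$- \frac{3320}{3737} + t = - \frac{3320}{3737} - \frac{21}{52} = - \frac{251117}{194324}$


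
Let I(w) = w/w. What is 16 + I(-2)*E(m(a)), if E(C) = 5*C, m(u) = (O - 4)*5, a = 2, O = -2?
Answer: -134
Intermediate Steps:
m(u) = -30 (m(u) = (-2 - 4)*5 = -6*5 = -30)
I(w) = 1
16 + I(-2)*E(m(a)) = 16 + 1*(5*(-30)) = 16 + 1*(-150) = 16 - 150 = -134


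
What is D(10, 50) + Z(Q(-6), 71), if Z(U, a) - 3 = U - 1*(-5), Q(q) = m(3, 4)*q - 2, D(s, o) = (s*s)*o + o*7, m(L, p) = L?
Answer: 5338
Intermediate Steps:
D(s, o) = 7*o + o*s**2 (D(s, o) = s**2*o + 7*o = o*s**2 + 7*o = 7*o + o*s**2)
Q(q) = -2 + 3*q (Q(q) = 3*q - 2 = -2 + 3*q)
Z(U, a) = 8 + U (Z(U, a) = 3 + (U - 1*(-5)) = 3 + (U + 5) = 3 + (5 + U) = 8 + U)
D(10, 50) + Z(Q(-6), 71) = 50*(7 + 10**2) + (8 + (-2 + 3*(-6))) = 50*(7 + 100) + (8 + (-2 - 18)) = 50*107 + (8 - 20) = 5350 - 12 = 5338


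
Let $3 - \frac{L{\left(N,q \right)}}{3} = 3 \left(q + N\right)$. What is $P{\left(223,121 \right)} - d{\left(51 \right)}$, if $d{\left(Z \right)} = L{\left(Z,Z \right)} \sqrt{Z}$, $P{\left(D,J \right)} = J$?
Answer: $121 + 909 \sqrt{51} \approx 6612.6$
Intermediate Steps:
$L{\left(N,q \right)} = 9 - 9 N - 9 q$ ($L{\left(N,q \right)} = 9 - 3 \cdot 3 \left(q + N\right) = 9 - 3 \cdot 3 \left(N + q\right) = 9 - 3 \left(3 N + 3 q\right) = 9 - \left(9 N + 9 q\right) = 9 - 9 N - 9 q$)
$d{\left(Z \right)} = \sqrt{Z} \left(9 - 18 Z\right)$ ($d{\left(Z \right)} = \left(9 - 9 Z - 9 Z\right) \sqrt{Z} = \left(9 - 18 Z\right) \sqrt{Z} = \sqrt{Z} \left(9 - 18 Z\right)$)
$P{\left(223,121 \right)} - d{\left(51 \right)} = 121 - \sqrt{51} \left(9 - 918\right) = 121 - \sqrt{51} \left(-909\right) = 121 - - 909 \sqrt{51} = 121 + 909 \sqrt{51}$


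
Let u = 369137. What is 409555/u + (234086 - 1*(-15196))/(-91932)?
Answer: -9061333229/5655917114 ≈ -1.6021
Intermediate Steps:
409555/u + (234086 - 1*(-15196))/(-91932) = 409555/369137 + (234086 - 1*(-15196))/(-91932) = 409555*(1/369137) + (234086 + 15196)*(-1/91932) = 409555/369137 + 249282*(-1/91932) = 409555/369137 - 41547/15322 = -9061333229/5655917114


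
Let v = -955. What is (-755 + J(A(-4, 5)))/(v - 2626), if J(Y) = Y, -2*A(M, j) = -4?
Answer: 753/3581 ≈ 0.21028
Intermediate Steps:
A(M, j) = 2 (A(M, j) = -½*(-4) = 2)
(-755 + J(A(-4, 5)))/(v - 2626) = (-755 + 2)/(-955 - 2626) = -753/(-3581) = -753*(-1/3581) = 753/3581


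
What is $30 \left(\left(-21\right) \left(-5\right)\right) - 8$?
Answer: $3142$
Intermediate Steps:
$30 \left(\left(-21\right) \left(-5\right)\right) - 8 = 30 \cdot 105 - 8 = 3150 - 8 = 3142$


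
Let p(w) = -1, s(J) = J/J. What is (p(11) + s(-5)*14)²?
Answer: 169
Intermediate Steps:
s(J) = 1
(p(11) + s(-5)*14)² = (-1 + 1*14)² = (-1 + 14)² = 13² = 169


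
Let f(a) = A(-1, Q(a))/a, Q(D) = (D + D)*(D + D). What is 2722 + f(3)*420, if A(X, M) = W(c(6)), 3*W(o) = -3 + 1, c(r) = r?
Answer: 7886/3 ≈ 2628.7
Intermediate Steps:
W(o) = -2/3 (W(o) = (-3 + 1)/3 = (1/3)*(-2) = -2/3)
Q(D) = 4*D**2 (Q(D) = (2*D)*(2*D) = 4*D**2)
A(X, M) = -2/3
f(a) = -2/(3*a)
2722 + f(3)*420 = 2722 - 2/3/3*420 = 2722 - 2/3*1/3*420 = 2722 - 2/9*420 = 2722 - 280/3 = 7886/3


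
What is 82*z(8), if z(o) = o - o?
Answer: 0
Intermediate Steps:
z(o) = 0
82*z(8) = 82*0 = 0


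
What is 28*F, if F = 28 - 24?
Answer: 112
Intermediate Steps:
F = 4
28*F = 28*4 = 112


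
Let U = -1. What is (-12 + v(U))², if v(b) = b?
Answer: 169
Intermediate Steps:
(-12 + v(U))² = (-12 - 1)² = (-13)² = 169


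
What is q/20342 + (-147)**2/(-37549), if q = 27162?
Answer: 290167830/381910879 ≈ 0.75978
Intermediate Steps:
q/20342 + (-147)**2/(-37549) = 27162/20342 + (-147)**2/(-37549) = 27162*(1/20342) + 21609*(-1/37549) = 13581/10171 - 21609/37549 = 290167830/381910879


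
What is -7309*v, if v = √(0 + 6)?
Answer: -7309*√6 ≈ -17903.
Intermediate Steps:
v = √6 ≈ 2.4495
-7309*v = -7309*√6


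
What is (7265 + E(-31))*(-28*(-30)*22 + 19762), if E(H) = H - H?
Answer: 277828130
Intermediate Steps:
E(H) = 0
(7265 + E(-31))*(-28*(-30)*22 + 19762) = (7265 + 0)*(-28*(-30)*22 + 19762) = 7265*(840*22 + 19762) = 7265*(18480 + 19762) = 7265*38242 = 277828130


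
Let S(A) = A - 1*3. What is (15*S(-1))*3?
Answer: -180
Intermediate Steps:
S(A) = -3 + A (S(A) = A - 3 = -3 + A)
(15*S(-1))*3 = (15*(-3 - 1))*3 = (15*(-4))*3 = -60*3 = -180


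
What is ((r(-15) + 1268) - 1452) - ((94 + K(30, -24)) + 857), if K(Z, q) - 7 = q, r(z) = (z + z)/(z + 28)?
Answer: -14564/13 ≈ -1120.3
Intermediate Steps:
r(z) = 2*z/(28 + z) (r(z) = (2*z)/(28 + z) = 2*z/(28 + z))
K(Z, q) = 7 + q
((r(-15) + 1268) - 1452) - ((94 + K(30, -24)) + 857) = ((2*(-15)/(28 - 15) + 1268) - 1452) - ((94 + (7 - 24)) + 857) = ((2*(-15)/13 + 1268) - 1452) - ((94 - 17) + 857) = ((2*(-15)*(1/13) + 1268) - 1452) - (77 + 857) = ((-30/13 + 1268) - 1452) - 1*934 = (16454/13 - 1452) - 934 = -2422/13 - 934 = -14564/13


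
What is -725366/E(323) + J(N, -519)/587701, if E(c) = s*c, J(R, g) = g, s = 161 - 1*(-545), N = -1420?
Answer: -213208337644/67009080319 ≈ -3.1818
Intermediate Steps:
s = 706 (s = 161 + 545 = 706)
E(c) = 706*c
-725366/E(323) + J(N, -519)/587701 = -725366/(706*323) - 519/587701 = -725366/228038 - 519*1/587701 = -725366*1/228038 - 519/587701 = -362683/114019 - 519/587701 = -213208337644/67009080319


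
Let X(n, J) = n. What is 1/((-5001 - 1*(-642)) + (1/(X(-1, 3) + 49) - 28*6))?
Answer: -48/217295 ≈ -0.00022090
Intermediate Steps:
1/((-5001 - 1*(-642)) + (1/(X(-1, 3) + 49) - 28*6)) = 1/((-5001 - 1*(-642)) + (1/(-1 + 49) - 28*6)) = 1/((-5001 + 642) + (1/48 - 168)) = 1/(-4359 + (1/48 - 168)) = 1/(-4359 - 8063/48) = 1/(-217295/48) = -48/217295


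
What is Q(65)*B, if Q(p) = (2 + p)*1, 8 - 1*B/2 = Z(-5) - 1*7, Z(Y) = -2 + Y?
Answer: 2948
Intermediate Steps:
B = 44 (B = 16 - 2*((-2 - 5) - 1*7) = 16 - 2*(-7 - 7) = 16 - 2*(-14) = 16 + 28 = 44)
Q(p) = 2 + p
Q(65)*B = (2 + 65)*44 = 67*44 = 2948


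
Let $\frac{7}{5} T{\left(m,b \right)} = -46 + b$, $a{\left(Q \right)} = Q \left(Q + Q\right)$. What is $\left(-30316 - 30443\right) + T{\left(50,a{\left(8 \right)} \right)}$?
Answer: $- \frac{424903}{7} \approx -60700.0$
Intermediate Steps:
$a{\left(Q \right)} = 2 Q^{2}$ ($a{\left(Q \right)} = Q 2 Q = 2 Q^{2}$)
$T{\left(m,b \right)} = - \frac{230}{7} + \frac{5 b}{7}$ ($T{\left(m,b \right)} = \frac{5 \left(-46 + b\right)}{7} = - \frac{230}{7} + \frac{5 b}{7}$)
$\left(-30316 - 30443\right) + T{\left(50,a{\left(8 \right)} \right)} = \left(-30316 - 30443\right) - \left(\frac{230}{7} - \frac{5 \cdot 2 \cdot 8^{2}}{7}\right) = -60759 - \left(\frac{230}{7} - \frac{5 \cdot 2 \cdot 64}{7}\right) = -60759 + \left(- \frac{230}{7} + \frac{5}{7} \cdot 128\right) = -60759 + \left(- \frac{230}{7} + \frac{640}{7}\right) = -60759 + \frac{410}{7} = - \frac{424903}{7}$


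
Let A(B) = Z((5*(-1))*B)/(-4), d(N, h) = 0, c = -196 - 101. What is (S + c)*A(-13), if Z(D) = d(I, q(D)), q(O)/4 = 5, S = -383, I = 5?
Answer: 0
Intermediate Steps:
c = -297
q(O) = 20 (q(O) = 4*5 = 20)
Z(D) = 0
A(B) = 0 (A(B) = 0/(-4) = 0*(-1/4) = 0)
(S + c)*A(-13) = (-383 - 297)*0 = -680*0 = 0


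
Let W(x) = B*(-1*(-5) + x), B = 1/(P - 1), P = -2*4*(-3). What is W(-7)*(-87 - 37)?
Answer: 248/23 ≈ 10.783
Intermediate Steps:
P = 24 (P = -8*(-3) = 24)
B = 1/23 (B = 1/(24 - 1) = 1/23 ≈ 0.043478)
W(x) = 5/23 + x/23 (W(x) = (-1*(-5) + x)/23 = (5 + x)/23 = 5/23 + x/23)
W(-7)*(-87 - 37) = (5/23 + (1/23)*(-7))*(-87 - 37) = (5/23 - 7/23)*(-124) = -2/23*(-124) = 248/23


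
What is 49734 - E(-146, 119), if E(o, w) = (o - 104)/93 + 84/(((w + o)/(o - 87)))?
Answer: 13674292/279 ≈ 49012.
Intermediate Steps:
E(o, w) = -104/93 + o/93 + 84*(-87 + o)/(o + w) (E(o, w) = (-104 + o)*(1/93) + 84/(((o + w)/(-87 + o))) = (-104/93 + o/93) + 84/(((o + w)/(-87 + o))) = (-104/93 + o/93) + 84*((-87 + o)/(o + w)) = (-104/93 + o/93) + 84*(-87 + o)/(o + w) = -104/93 + o/93 + 84*(-87 + o)/(o + w))
49734 - E(-146, 119) = 49734 - (-679644 + (-146)² - 104*119 + 7708*(-146) - 146*119)/(93*(-146 + 119)) = 49734 - (-679644 + 21316 - 12376 - 1125368 - 17374)/(93*(-27)) = 49734 - (-1)*(-1813446)/(93*27) = 49734 - 1*201494/279 = 49734 - 201494/279 = 13674292/279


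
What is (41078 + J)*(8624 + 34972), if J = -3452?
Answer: 1640343096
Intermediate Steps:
(41078 + J)*(8624 + 34972) = (41078 - 3452)*(8624 + 34972) = 37626*43596 = 1640343096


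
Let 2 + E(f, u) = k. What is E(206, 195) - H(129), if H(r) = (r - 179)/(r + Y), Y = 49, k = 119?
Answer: 10438/89 ≈ 117.28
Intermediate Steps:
E(f, u) = 117 (E(f, u) = -2 + 119 = 117)
H(r) = (-179 + r)/(49 + r) (H(r) = (r - 179)/(r + 49) = (-179 + r)/(49 + r))
E(206, 195) - H(129) = 117 - (-179 + 129)/(49 + 129) = 117 - (-50)/178 = 117 - 1*(-25/89) = 117 + 25/89 = 10438/89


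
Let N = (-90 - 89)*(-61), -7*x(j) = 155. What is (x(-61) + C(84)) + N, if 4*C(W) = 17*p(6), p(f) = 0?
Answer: 76278/7 ≈ 10897.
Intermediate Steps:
x(j) = -155/7 (x(j) = -⅐*155 = -155/7)
N = 10919 (N = -179*(-61) = 10919)
C(W) = 0 (C(W) = (17*0)/4 = (¼)*0 = 0)
(x(-61) + C(84)) + N = (-155/7 + 0) + 10919 = -155/7 + 10919 = 76278/7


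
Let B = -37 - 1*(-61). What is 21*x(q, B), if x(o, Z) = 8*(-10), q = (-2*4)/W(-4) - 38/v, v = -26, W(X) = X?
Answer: -1680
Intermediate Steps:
B = 24 (B = -37 + 61 = 24)
q = 45/13 (q = -2*4/(-4) - 38/(-26) = -8*(-¼) - 38*(-1/26) = 2 + 19/13 = 45/13 ≈ 3.4615)
x(o, Z) = -80
21*x(q, B) = 21*(-80) = -1680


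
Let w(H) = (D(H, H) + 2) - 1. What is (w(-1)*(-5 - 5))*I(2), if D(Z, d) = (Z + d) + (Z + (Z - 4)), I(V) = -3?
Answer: -210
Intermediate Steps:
D(Z, d) = -4 + d + 3*Z (D(Z, d) = (Z + d) + (Z + (-4 + Z)) = (Z + d) + (-4 + 2*Z) = -4 + d + 3*Z)
w(H) = -3 + 4*H (w(H) = ((-4 + H + 3*H) + 2) - 1 = ((-4 + 4*H) + 2) - 1 = (-2 + 4*H) - 1 = -3 + 4*H)
(w(-1)*(-5 - 5))*I(2) = ((-3 + 4*(-1))*(-5 - 5))*(-3) = ((-3 - 4)*(-10))*(-3) = -7*(-10)*(-3) = 70*(-3) = -210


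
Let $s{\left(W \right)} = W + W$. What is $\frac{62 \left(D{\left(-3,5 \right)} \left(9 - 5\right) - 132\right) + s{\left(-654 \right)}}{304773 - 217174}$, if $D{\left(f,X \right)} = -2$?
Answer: $- \frac{9988}{87599} \approx -0.11402$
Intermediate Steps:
$s{\left(W \right)} = 2 W$
$\frac{62 \left(D{\left(-3,5 \right)} \left(9 - 5\right) - 132\right) + s{\left(-654 \right)}}{304773 - 217174} = \frac{62 \left(- 2 \left(9 - 5\right) - 132\right) + 2 \left(-654\right)}{304773 - 217174} = \frac{62 \left(\left(-2\right) 4 - 132\right) - 1308}{87599} = \left(62 \left(-8 - 132\right) - 1308\right) \frac{1}{87599} = \left(62 \left(-140\right) - 1308\right) \frac{1}{87599} = \left(-8680 - 1308\right) \frac{1}{87599} = \left(-9988\right) \frac{1}{87599} = - \frac{9988}{87599}$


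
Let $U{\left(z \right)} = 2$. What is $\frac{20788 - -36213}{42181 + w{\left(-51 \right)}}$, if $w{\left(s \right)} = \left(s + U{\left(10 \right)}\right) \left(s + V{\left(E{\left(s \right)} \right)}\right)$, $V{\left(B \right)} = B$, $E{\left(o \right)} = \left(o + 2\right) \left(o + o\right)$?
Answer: $- \frac{119}{418} \approx -0.28469$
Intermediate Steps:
$E{\left(o \right)} = 2 o \left(2 + o\right)$ ($E{\left(o \right)} = \left(2 + o\right) 2 o = 2 o \left(2 + o\right)$)
$w{\left(s \right)} = \left(2 + s\right) \left(s + 2 s \left(2 + s\right)\right)$ ($w{\left(s \right)} = \left(s + 2\right) \left(s + 2 s \left(2 + s\right)\right) = \left(2 + s\right) \left(s + 2 s \left(2 + s\right)\right)$)
$\frac{20788 - -36213}{42181 + w{\left(-51 \right)}} = \frac{20788 - -36213}{42181 - 51 \left(10 + 2 \left(-51\right)^{2} + 9 \left(-51\right)\right)} = \frac{20788 + 36213}{42181 - 51 \left(10 + 2 \cdot 2601 - 459\right)} = \frac{57001}{42181 - 51 \left(10 + 5202 - 459\right)} = \frac{57001}{42181 - 242403} = \frac{57001}{-200222} = 57001 \left(- \frac{1}{200222}\right) = - \frac{119}{418}$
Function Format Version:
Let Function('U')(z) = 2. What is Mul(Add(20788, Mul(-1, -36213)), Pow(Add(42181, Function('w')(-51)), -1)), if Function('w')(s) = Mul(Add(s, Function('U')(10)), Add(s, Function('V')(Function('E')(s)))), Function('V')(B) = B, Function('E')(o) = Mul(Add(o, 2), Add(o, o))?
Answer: Rational(-119, 418) ≈ -0.28469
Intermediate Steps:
Function('E')(o) = Mul(2, o, Add(2, o)) (Function('E')(o) = Mul(Add(2, o), Mul(2, o)) = Mul(2, o, Add(2, o)))
Function('w')(s) = Mul(Add(2, s), Add(s, Mul(2, s, Add(2, s)))) (Function('w')(s) = Mul(Add(s, 2), Add(s, Mul(2, s, Add(2, s)))) = Mul(Add(2, s), Add(s, Mul(2, s, Add(2, s)))))
Mul(Add(20788, Mul(-1, -36213)), Pow(Add(42181, Function('w')(-51)), -1)) = Mul(Add(20788, Mul(-1, -36213)), Pow(Add(42181, Mul(-51, Add(10, Mul(2, Pow(-51, 2)), Mul(9, -51)))), -1)) = Mul(Add(20788, 36213), Pow(Add(42181, Mul(-51, Add(10, Mul(2, 2601), -459))), -1)) = Mul(57001, Pow(Add(42181, Mul(-51, Add(10, 5202, -459))), -1)) = Mul(57001, Pow(Add(42181, Mul(-51, 4753)), -1)) = Mul(57001, Pow(Add(42181, -242403), -1)) = Mul(57001, Pow(-200222, -1)) = Mul(57001, Rational(-1, 200222)) = Rational(-119, 418)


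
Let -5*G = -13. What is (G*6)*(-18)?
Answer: -1404/5 ≈ -280.80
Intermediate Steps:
G = 13/5 (G = -⅕*(-13) = 13/5 ≈ 2.6000)
(G*6)*(-18) = ((13/5)*6)*(-18) = (78/5)*(-18) = -1404/5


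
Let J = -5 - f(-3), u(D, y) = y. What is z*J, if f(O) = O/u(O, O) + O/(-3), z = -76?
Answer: 532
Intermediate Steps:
f(O) = 1 - O/3 (f(O) = O/O + O/(-3) = 1 + O*(-1/3) = 1 - O/3)
J = -7 (J = -5 - (1 - 1/3*(-3)) = -5 - (1 + 1) = -5 - 1*2 = -5 - 2 = -7)
z*J = -76*(-7) = 532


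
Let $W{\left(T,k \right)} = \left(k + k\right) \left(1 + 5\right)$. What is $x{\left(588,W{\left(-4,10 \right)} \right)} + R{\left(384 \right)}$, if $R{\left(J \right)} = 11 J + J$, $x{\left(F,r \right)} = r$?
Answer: $4728$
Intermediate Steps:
$W{\left(T,k \right)} = 12 k$ ($W{\left(T,k \right)} = 2 k 6 = 12 k$)
$R{\left(J \right)} = 12 J$
$x{\left(588,W{\left(-4,10 \right)} \right)} + R{\left(384 \right)} = 12 \cdot 10 + 12 \cdot 384 = 120 + 4608 = 4728$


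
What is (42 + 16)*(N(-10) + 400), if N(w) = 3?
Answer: 23374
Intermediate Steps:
(42 + 16)*(N(-10) + 400) = (42 + 16)*(3 + 400) = 58*403 = 23374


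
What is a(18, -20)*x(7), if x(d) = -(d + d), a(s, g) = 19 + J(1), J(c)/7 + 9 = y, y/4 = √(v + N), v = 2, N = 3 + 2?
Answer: 616 - 392*√7 ≈ -421.13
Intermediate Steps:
N = 5
y = 4*√7 (y = 4*√(2 + 5) = 4*√7 ≈ 10.583)
J(c) = -63 + 28*√7 (J(c) = -63 + 7*(4*√7) = -63 + 28*√7)
a(s, g) = -44 + 28*√7 (a(s, g) = 19 + (-63 + 28*√7) = -44 + 28*√7)
x(d) = -2*d
a(18, -20)*x(7) = (-44 + 28*√7)*(-2*7) = (-44 + 28*√7)*(-14) = 616 - 392*√7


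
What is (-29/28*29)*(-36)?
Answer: 7569/7 ≈ 1081.3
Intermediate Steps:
(-29/28*29)*(-36) = (-29*1/28*29)*(-36) = -29/28*29*(-36) = -841/28*(-36) = 7569/7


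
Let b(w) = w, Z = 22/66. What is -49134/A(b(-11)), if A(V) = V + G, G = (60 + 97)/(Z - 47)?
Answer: 6878760/2011 ≈ 3420.6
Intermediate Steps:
Z = ⅓ (Z = 22*(1/66) = ⅓ ≈ 0.33333)
G = -471/140 (G = (60 + 97)/(⅓ - 47) = 157/(-140/3) = 157*(-3/140) = -471/140 ≈ -3.3643)
A(V) = -471/140 + V (A(V) = V - 471/140 = -471/140 + V)
-49134/A(b(-11)) = -49134/(-471/140 - 11) = -49134/(-2011/140) = -49134*(-140/2011) = 6878760/2011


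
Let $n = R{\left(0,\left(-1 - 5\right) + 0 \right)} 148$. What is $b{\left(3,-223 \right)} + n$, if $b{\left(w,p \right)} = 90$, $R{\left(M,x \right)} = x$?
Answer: $-798$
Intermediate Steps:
$n = -888$ ($n = \left(\left(-1 - 5\right) + 0\right) 148 = \left(-6 + 0\right) 148 = \left(-6\right) 148 = -888$)
$b{\left(3,-223 \right)} + n = 90 - 888 = -798$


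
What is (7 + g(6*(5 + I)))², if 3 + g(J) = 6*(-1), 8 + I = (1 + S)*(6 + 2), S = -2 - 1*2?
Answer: 4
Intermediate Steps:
S = -4 (S = -2 - 2 = -4)
I = -32 (I = -8 + (1 - 4)*(6 + 2) = -8 - 3*8 = -8 - 24 = -32)
g(J) = -9 (g(J) = -3 + 6*(-1) = -3 - 6 = -9)
(7 + g(6*(5 + I)))² = (7 - 9)² = (-2)² = 4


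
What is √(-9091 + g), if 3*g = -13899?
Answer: 2*I*√3431 ≈ 117.15*I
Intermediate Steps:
g = -4633 (g = (⅓)*(-13899) = -4633)
√(-9091 + g) = √(-9091 - 4633) = √(-13724) = 2*I*√3431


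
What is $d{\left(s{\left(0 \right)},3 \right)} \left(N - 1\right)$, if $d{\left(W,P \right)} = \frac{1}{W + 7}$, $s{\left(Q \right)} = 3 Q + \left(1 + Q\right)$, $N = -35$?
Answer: $- \frac{9}{2} \approx -4.5$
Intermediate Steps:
$s{\left(Q \right)} = 1 + 4 Q$
$d{\left(W,P \right)} = \frac{1}{7 + W}$
$d{\left(s{\left(0 \right)},3 \right)} \left(N - 1\right) = \frac{-35 - 1}{7 + \left(1 + 4 \cdot 0\right)} = \frac{1}{7 + \left(1 + 0\right)} \left(-36\right) = \frac{1}{7 + 1} \left(-36\right) = \frac{1}{8} \left(-36\right) = - \frac{9}{2}$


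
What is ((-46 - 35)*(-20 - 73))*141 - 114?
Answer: 1062039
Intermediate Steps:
((-46 - 35)*(-20 - 73))*141 - 114 = -81*(-93)*141 - 114 = 7533*141 - 114 = 1062153 - 114 = 1062039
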